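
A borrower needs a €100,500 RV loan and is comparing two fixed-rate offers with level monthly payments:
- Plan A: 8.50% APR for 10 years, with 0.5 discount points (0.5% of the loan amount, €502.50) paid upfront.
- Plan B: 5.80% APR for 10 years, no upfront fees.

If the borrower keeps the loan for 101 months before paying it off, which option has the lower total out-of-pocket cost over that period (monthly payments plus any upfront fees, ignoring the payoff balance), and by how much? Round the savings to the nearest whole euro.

Plan B by €14,680

Plan A: at 8.50% the monthly rate is 0.0070833, so the payment is 100,500 × 0.0070833 / (1 − 1.0070833^−120) = €1,246.06.
Plan B: at 5.80% the monthly rate is 0.0048333, so the payment is 100,500 × 0.0048333 / (1 − 1.0048333^−120) = €1,105.69.
Over 101 months: Plan A costs 101 × €1,246.06 + €502.50 = €126,354.56; Plan B costs 101 × €1,105.69 = €111,674.69.
Plan B is cheaper by €126,354.56 − €111,674.69 = €14,679.87.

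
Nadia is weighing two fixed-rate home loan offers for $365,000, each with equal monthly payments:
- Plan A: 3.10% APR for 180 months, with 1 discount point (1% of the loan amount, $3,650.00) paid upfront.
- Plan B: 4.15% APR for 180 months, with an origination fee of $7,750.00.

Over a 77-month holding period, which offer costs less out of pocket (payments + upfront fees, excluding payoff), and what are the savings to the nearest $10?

Plan A by $18,670

Plan A: monthly rate = 3.1%/12 = 0.0025833; payment = 365,000 × 0.0025833 / (1 − (1+0.0025833)^−180) = $2,538.21.
Plan B: monthly rate = 4.15%/12 = 0.0034583; payment = 365,000 × 0.0034583 / (1 − (1+0.0034583)^−180) = $2,727.38.
Over 77 months: Plan A costs 77 × $2,538.21 + $3,650.00 = $199,092.17; Plan B costs 77 × $2,727.38 + $7,750.00 = $217,758.26.
Plan A is cheaper by $217,758.26 − $199,092.17 = $18,666.09.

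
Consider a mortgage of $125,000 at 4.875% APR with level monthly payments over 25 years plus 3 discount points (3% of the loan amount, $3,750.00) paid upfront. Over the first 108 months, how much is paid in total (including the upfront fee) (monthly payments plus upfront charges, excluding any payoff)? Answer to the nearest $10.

Monthly rate = 4.875%/12 = 0.0040625; payment = 125,000 × 0.0040625 / (1 − (1+0.0040625)^−300) = $721.66.
Total outlay = 108 × $721.66 + $3,750.00 = $81,689.28.

$81,690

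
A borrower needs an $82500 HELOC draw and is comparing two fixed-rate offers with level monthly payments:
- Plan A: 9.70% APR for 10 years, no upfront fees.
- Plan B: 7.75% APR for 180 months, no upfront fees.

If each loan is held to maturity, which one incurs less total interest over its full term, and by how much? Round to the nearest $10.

Plan A: monthly rate = 9.7%/12 = 0.0080833; payment = 82,500 × 0.0080833 / (1 − (1+0.0080833)^−120) = $1,076.58.
Total interest on Plan A = 120 × $1,076.58 − $82,500 = $46,689.60.
Plan B: monthly rate = 7.75%/12 = 0.0064583; payment = 82,500 × 0.0064583 / (1 − (1+0.0064583)^−180) = $776.55.
Total interest on Plan B = 180 × $776.55 − $82,500 = $57,279.00.
Plan A is lower by $10,589.40.

Plan A by $10,590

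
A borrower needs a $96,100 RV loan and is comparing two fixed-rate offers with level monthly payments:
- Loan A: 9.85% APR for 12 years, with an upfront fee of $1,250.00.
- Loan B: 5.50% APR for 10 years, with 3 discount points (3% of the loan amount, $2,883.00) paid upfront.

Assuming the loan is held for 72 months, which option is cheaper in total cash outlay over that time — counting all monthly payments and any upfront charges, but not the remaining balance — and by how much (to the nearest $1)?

Loan B by $5,367

Loan A: at 9.85% the monthly rate is 0.0082083, so the payment is 96,100 × 0.0082083 / (1 − 1.0082083^−144) = $1,140.16.
Loan B: at 5.50% the monthly rate is 0.0045833, so the payment is 96,100 × 0.0045833 / (1 − 1.0045833^−120) = $1,042.94.
Over 72 months: Loan A costs 72 × $1,140.16 + $1,250.00 = $83,341.52; Loan B costs 72 × $1,042.94 + $2,883.00 = $77,974.68.
Loan B is cheaper by $83,341.52 − $77,974.68 = $5,366.84.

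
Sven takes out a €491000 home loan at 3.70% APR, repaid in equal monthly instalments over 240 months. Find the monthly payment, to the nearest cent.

€2,898.32

Monthly rate = 3.7%/12 = 0.0030833; payment = 491,000 × 0.0030833 / (1 − (1+0.0030833)^−240) = €2,898.32.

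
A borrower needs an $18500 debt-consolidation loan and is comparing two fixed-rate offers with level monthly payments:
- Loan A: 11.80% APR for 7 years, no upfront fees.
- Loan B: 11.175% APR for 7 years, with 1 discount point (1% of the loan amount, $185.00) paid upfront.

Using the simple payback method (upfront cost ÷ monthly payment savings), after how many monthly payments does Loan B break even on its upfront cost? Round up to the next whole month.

Loan A: at 11.80% the monthly rate is 0.0098333, so the payment is 18,500 × 0.0098333 / (1 − 1.0098333^−84) = $324.60.
Loan B: monthly rate = 11.175%/12 = 0.0093125; payment = 18,500 × 0.0093125 / (1 − (1+0.0093125)^−84) = $318.47.
Monthly savings = $324.60 − $318.47 = $6.13.
Break-even = $185.00 / $6.13 = 30.18 → 31 months.

31 months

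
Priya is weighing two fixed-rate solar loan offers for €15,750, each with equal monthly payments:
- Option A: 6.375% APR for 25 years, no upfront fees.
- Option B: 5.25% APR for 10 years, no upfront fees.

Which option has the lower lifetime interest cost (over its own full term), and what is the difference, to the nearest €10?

Option B by €11,260

Option A: monthly rate = 6.375%/12 = 0.0053125; payment = 15,750 × 0.0053125 / (1 − (1+0.0053125)^−300) = €105.12.
Total interest on Option A = 300 × €105.12 − €15,750 = €15,786.00.
Option B: monthly rate = 5.25%/12 = 0.0043750; payment = 15,750 × 0.0043750 / (1 − (1+0.0043750)^−120) = €168.98.
Total interest on Option B = 120 × €168.98 − €15,750 = €4,527.60.
Option B is lower by €11,258.40.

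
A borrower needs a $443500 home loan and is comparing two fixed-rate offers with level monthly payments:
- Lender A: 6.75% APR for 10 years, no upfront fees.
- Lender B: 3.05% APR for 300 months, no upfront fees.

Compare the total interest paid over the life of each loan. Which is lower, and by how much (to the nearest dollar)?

Lender A by $23,310

Lender A: monthly rate = 6.75%/12 = 0.0056250; payment = 443,500 × 0.0056250 / (1 − (1+0.0056250)^−120) = $5,092.45.
Total interest on Lender A = 120 × $5,092.45 − $443,500 = $167,594.00.
Lender B: monthly rate = 3.05%/12 = 0.0025417; payment = 443,500 × 0.0025417 / (1 − (1+0.0025417)^−300) = $2,114.68.
Total interest on Lender B = 300 × $2,114.68 − $443,500 = $190,904.00.
Lender A is lower by $23,310.00.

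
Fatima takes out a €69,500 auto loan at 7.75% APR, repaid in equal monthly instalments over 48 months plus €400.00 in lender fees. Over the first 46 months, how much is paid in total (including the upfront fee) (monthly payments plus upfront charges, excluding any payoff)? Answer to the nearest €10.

€78,070

At 7.75% the monthly rate is 0.0064583, so the payment is 69,500 × 0.0064583 / (1 − 1.0064583^−48) = €1,688.55.
Total outlay = 46 × €1,688.55 + €400.00 = €78,073.30.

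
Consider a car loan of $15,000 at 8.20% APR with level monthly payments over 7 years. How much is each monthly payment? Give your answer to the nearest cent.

At 8.20% the monthly rate is 0.0068333, so the payment is 15,000 × 0.0068333 / (1 − 1.0068333^−84) = $235.29.

$235.29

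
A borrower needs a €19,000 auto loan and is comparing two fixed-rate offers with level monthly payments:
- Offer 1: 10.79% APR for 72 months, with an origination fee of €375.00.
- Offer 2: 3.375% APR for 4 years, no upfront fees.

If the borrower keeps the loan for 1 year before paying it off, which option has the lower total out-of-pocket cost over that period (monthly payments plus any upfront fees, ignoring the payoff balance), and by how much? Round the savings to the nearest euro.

Offer 1: monthly rate = 10.79%/12 = 0.0089917; payment = 19,000 × 0.0089917 / (1 − (1+0.0089917)^−72) = €359.61.
Offer 2: monthly rate = 3.375%/12 = 0.0028125; payment = 19,000 × 0.0028125 / (1 − (1+0.0028125)^−48) = €423.71.
Over 12 months: Offer 1 costs 12 × €359.61 + €375.00 = €4,690.32; Offer 2 costs 12 × €423.71 = €5,084.52.
Offer 1 is cheaper by €5,084.52 − €4,690.32 = €394.20.

Offer 1 by €394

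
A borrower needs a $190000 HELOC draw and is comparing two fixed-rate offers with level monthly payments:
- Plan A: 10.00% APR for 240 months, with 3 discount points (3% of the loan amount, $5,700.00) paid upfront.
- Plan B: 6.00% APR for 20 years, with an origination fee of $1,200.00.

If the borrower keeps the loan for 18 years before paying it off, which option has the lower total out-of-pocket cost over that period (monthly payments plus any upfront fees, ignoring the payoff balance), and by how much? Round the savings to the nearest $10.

Plan B by $106,520

Plan A: at 10.00% the monthly rate is 0.0083333, so the payment is 190,000 × 0.0083333 / (1 − 1.0083333^−240) = $1,833.54.
Plan B: monthly rate = 6%/12 = 0.0050000; payment = 190,000 × 0.0050000 / (1 − (1+0.0050000)^−240) = $1,361.22.
Over 216 months: Plan A costs 216 × $1,833.54 + $5,700.00 = $401,744.64; Plan B costs 216 × $1,361.22 + $1,200.00 = $295,223.52.
Plan B is cheaper by $401,744.64 − $295,223.52 = $106,521.12.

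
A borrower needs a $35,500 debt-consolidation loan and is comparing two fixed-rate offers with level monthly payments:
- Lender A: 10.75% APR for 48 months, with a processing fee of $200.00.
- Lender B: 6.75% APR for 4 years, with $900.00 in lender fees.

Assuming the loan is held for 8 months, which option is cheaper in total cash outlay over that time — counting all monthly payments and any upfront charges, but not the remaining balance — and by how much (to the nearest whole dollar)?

Lender A by $162

Lender A: monthly rate = 10.75%/12 = 0.0089583; payment = 35,500 × 0.0089583 / (1 − (1+0.0089583)^−48) = $913.21.
Lender B: monthly rate = 6.75%/12 = 0.0056250; payment = 35,500 × 0.0056250 / (1 − (1+0.0056250)^−48) = $845.98.
Over 8 months: Lender A costs 8 × $913.21 + $200.00 = $7,505.68; Lender B costs 8 × $845.98 + $900.00 = $7,667.84.
Lender A is cheaper by $7,667.84 − $7,505.68 = $162.16.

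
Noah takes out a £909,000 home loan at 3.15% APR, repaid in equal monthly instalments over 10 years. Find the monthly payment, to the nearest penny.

At 3.15% the monthly rate is 0.0026250, so the payment is 909,000 × 0.0026250 / (1 − 1.0026250^−120) = £8,840.45.

£8,840.45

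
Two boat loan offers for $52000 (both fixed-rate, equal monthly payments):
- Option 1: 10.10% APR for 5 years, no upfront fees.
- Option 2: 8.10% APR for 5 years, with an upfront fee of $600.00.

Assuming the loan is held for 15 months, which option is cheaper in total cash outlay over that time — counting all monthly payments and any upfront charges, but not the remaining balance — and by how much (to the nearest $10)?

Option 2 by $160

Option 1: at 10.10% the monthly rate is 0.0084167, so the payment is 52,000 × 0.0084167 / (1 − 1.0084167^−60) = $1,107.41.
Option 2: monthly rate = 8.1%/12 = 0.0067500; payment = 52,000 × 0.0067500 / (1 − (1+0.0067500)^−60) = $1,056.86.
Over 15 months: Option 1 costs 15 × $1,107.41 = $16,611.15; Option 2 costs 15 × $1,056.86 + $600.00 = $16,452.90.
Option 2 is cheaper by $16,611.15 − $16,452.90 = $158.25.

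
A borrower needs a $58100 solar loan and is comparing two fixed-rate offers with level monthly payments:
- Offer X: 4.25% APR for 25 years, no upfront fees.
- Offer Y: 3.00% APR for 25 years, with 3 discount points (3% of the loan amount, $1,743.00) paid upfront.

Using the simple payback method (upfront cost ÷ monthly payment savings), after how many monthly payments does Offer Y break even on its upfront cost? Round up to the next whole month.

45 months

Offer X: monthly rate = 4.25%/12 = 0.0035417; payment = 58,100 × 0.0035417 / (1 − (1+0.0035417)^−300) = $314.75.
Offer Y: monthly rate = 3%/12 = 0.0025000; payment = 58,100 × 0.0025000 / (1 − (1+0.0025000)^−300) = $275.52.
Monthly savings = $314.75 − $275.52 = $39.23.
Break-even = $1,743.00 / $39.23 = 44.43 → 45 months.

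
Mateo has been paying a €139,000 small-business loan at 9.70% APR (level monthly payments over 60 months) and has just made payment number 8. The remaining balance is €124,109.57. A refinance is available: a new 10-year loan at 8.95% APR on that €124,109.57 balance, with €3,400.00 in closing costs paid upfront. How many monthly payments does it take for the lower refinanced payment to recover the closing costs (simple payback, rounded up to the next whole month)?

3 months

Current payment = 139,000 × 9.7%/12 / (1 − (1+0.0080833)^−60) = €2,932.86.
Refinanced payment = 124,109.57 × 0.0074583 / (1 − (1+0.0074583)^−120) = €1,568.81.
Monthly savings = €2,932.86 − €1,568.81 = €1,364.05.
Break-even = €3,400.00 / €1,364.05 = 2.49 → 3 months.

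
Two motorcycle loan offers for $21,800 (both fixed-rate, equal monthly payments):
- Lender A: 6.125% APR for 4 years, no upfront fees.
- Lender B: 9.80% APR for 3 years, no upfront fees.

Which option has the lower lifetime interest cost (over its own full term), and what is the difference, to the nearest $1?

Lender A by $615

Lender A: at 6.125% the monthly rate is 0.0051042, so the payment is 21,800 × 0.0051042 / (1 − 1.0051042^−48) = $513.22.
Total interest on Lender A = 48 × $513.22 − $21,800 = $2,834.56.
Lender B: monthly rate = 9.8%/12 = 0.0081667; payment = 21,800 × 0.0081667 / (1 − (1+0.0081667)^−36) = $701.38.
Total interest on Lender B = 36 × $701.38 − $21,800 = $3,449.68.
Lender A is lower by $615.12.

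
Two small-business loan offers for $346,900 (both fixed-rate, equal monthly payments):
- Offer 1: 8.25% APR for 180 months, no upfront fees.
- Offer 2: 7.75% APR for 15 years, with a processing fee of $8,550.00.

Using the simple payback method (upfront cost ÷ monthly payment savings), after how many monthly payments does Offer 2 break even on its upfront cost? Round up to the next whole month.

Offer 1: monthly rate = 8.25%/12 = 0.0068750; payment = 346,900 × 0.0068750 / (1 − (1+0.0068750)^−180) = $3,365.42.
Offer 2: monthly rate = 7.75%/12 = 0.0064583; payment = 346,900 × 0.0064583 / (1 − (1+0.0064583)^−180) = $3,265.29.
Monthly savings = $3,365.42 − $3,265.29 = $100.13.
Break-even = $8,550.00 / $100.13 = 85.39 → 86 months.

86 months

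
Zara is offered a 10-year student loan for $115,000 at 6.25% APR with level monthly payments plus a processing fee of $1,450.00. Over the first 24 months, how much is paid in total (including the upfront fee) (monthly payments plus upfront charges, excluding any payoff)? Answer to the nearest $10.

$32,440

Monthly rate = 6.25%/12 = 0.0052083; payment = 115,000 × 0.0052083 / (1 − (1+0.0052083)^−120) = $1,291.22.
Total outlay = 24 × $1,291.22 + $1,450.00 = $32,439.28.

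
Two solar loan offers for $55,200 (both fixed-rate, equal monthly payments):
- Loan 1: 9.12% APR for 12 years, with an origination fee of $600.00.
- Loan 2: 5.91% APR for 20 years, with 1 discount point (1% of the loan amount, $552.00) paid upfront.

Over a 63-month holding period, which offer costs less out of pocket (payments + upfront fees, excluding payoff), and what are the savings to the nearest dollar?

Loan 2 by $15,125

Loan 1: at 9.12% the monthly rate is 0.0076000, so the payment is 55,200 × 0.0076000 / (1 − 1.0076000^−144) = $631.93.
Loan 2: monthly rate = 5.91%/12 = 0.0049250; payment = 55,200 × 0.0049250 / (1 − (1+0.0049250)^−240) = $392.61.
Over 63 months: Loan 1 costs 63 × $631.93 + $600.00 = $40,411.59; Loan 2 costs 63 × $392.61 + $552.00 = $25,286.43.
Loan 2 is cheaper by $40,411.59 − $25,286.43 = $15,125.16.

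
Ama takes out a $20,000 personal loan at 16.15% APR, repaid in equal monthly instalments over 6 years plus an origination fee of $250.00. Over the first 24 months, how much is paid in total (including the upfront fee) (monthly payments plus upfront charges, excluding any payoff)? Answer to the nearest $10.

$10,700

At 16.15% the monthly rate is 0.0134583, so the payment is 20,000 × 0.0134583 / (1 − 1.0134583^−72) = $435.49.
Total outlay = 24 × $435.49 + $250.00 = $10,701.76.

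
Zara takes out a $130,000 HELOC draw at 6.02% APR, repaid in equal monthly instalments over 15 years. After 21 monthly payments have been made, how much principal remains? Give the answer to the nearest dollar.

$120,143

With monthly rate i = 6.02%/12 = 0.0050167, the balance after k of n payments is P · [(1+i)^n − (1+i)^k] / [(1+i)^n − 1].
(1+0.0050167)^180 = 2.46143010 and (1+0.0050167)^21 = 1.11080683, so the balance is 130,000 × (2.46143010 − 1.11080683) / (2.46143010 − 1) = $120,143.29.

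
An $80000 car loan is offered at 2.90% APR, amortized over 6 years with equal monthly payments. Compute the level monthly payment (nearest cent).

Monthly rate = 2.9%/12 = 0.0024167; payment = 80,000 × 0.0024167 / (1 − (1+0.0024167)^−72) = $1,211.92.

$1,211.92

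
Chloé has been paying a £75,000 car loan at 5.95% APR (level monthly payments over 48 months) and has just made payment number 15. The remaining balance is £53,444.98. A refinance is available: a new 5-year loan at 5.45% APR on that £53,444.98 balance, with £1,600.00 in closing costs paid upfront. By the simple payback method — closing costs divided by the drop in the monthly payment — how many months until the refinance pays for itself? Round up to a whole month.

Current payment = 75,000 × 5.95%/12 / (1 − (1+0.0049583)^−48) = £1,759.66.
Refinanced payment = 53,444.98 × 0.0045417 / (1 − (1+0.0045417)^−60) = £1,019.63.
Monthly savings = £1,759.66 − £1,019.63 = £740.03.
Break-even = £1,600.00 / £740.03 = 2.16 → 3 months.

3 months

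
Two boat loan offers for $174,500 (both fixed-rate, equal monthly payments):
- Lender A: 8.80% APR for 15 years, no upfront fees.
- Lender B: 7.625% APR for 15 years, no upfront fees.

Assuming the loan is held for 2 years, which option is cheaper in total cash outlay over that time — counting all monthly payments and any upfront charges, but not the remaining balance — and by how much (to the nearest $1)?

Lender B by $2,859

Lender A: monthly rate = 8.8%/12 = 0.0073333; payment = 174,500 × 0.0073333 / (1 − (1+0.0073333)^−180) = $1,749.19.
Lender B: at 7.625% the monthly rate is 0.0063542, so the payment is 174,500 × 0.0063542 / (1 − 1.0063542^−180) = $1,630.06.
Over 24 months: Lender A costs 24 × $1,749.19 = $41,980.56; Lender B costs 24 × $1,630.06 = $39,121.44.
Lender B is cheaper by $41,980.56 − $39,121.44 = $2,859.12.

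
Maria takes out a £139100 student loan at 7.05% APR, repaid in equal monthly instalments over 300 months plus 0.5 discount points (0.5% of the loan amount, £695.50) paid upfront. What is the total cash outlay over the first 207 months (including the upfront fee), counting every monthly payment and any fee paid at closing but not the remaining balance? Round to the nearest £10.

£205,120

Monthly rate = 7.05%/12 = 0.0058750; payment = 139,100 × 0.0058750 / (1 − (1+0.0058750)^−300) = £987.57.
Total outlay = 207 × £987.57 + £695.50 = £205,122.49.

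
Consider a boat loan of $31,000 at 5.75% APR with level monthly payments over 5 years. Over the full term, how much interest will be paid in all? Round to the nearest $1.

$4,743

At 5.75% the monthly rate is 0.0047917, so the payment is 31,000 × 0.0047917 / (1 − 1.0047917^−60) = $595.72.
Total paid = 60 × $595.72 = $35,743.20; interest = $35,743.20 − $31,000 = $4,743.20.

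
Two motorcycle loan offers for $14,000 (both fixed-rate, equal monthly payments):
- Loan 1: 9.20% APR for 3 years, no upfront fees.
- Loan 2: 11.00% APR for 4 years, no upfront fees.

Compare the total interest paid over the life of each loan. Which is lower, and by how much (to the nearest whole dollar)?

Loan 1 by $1,294

Loan 1: at 9.20% the monthly rate is 0.0076667, so the payment is 14,000 × 0.0076667 / (1 − 1.0076667^−36) = $446.50.
Total interest on Loan 1 = 36 × $446.50 − $14,000 = $2,074.00.
Loan 2: monthly rate = 11%/12 = 0.0091667; payment = 14,000 × 0.0091667 / (1 − (1+0.0091667)^−48) = $361.84.
Total interest on Loan 2 = 48 × $361.84 − $14,000 = $3,368.32.
Loan 1 is lower by $1,294.32.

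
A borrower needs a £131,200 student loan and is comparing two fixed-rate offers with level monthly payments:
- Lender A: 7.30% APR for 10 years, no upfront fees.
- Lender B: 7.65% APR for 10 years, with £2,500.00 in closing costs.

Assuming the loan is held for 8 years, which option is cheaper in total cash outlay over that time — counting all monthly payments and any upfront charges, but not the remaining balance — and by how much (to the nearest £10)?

Lender A by £4,800

Lender A: at 7.30% the monthly rate is 0.0060833, so the payment is 131,200 × 0.0060833 / (1 − 1.0060833^−120) = £1,543.71.
Lender B: at 7.65% the monthly rate is 0.0063750, so the payment is 131,200 × 0.0063750 / (1 − 1.0063750^−120) = £1,567.66.
Over 96 months: Lender A costs 96 × £1,543.71 = £148,196.16; Lender B costs 96 × £1,567.66 + £2,500.00 = £152,995.36.
Lender A is cheaper by £152,995.36 − £148,196.16 = £4,799.20.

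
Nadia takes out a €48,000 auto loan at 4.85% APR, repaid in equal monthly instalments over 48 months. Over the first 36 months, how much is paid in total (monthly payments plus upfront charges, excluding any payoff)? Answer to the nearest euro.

€39,677

Monthly rate = 4.85%/12 = 0.0040417; payment = 48,000 × 0.0040417 / (1 − (1+0.0040417)^−48) = €1,102.15.
Total outlay = 36 × €1,102.15 = €39,677.40.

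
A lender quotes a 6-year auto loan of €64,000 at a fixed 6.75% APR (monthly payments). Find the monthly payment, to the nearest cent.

At 6.75% the monthly rate is 0.0056250, so the payment is 64,000 × 0.0056250 / (1 − 1.0056250^−72) = €1,083.47.

€1,083.47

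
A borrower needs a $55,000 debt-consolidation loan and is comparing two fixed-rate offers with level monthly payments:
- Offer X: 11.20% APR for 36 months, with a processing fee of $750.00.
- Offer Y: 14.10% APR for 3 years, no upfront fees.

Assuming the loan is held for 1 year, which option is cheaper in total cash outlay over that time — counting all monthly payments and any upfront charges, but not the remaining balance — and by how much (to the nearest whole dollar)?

Offer X: at 11.20% the monthly rate is 0.0093333, so the payment is 55,000 × 0.0093333 / (1 − 1.0093333^−36) = $1,805.84.
Offer Y: at 14.10% the monthly rate is 0.0117500, so the payment is 55,000 × 0.0117500 / (1 − 1.0117500^−36) = $1,882.44.
Over 12 months: Offer X costs 12 × $1,805.84 + $750.00 = $22,420.08; Offer Y costs 12 × $1,882.44 = $22,589.28.
Offer X is cheaper by $22,589.28 − $22,420.08 = $169.20.

Offer X by $169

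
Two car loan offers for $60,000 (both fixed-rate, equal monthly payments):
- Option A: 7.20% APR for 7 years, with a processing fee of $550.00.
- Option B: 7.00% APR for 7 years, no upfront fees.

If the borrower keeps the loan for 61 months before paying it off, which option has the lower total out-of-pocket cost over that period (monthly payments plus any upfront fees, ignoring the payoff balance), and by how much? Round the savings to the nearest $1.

Option A: monthly rate = 7.2%/12 = 0.0060000; payment = 60,000 × 0.0060000 / (1 − (1+0.0060000)^−84) = $911.44.
Option B: monthly rate = 7%/12 = 0.0058333; payment = 60,000 × 0.0058333 / (1 − (1+0.0058333)^−84) = $905.56.
Over 61 months: Option A costs 61 × $911.44 + $550.00 = $56,147.84; Option B costs 61 × $905.56 = $55,239.16.
Option B is cheaper by $56,147.84 − $55,239.16 = $908.68.

Option B by $909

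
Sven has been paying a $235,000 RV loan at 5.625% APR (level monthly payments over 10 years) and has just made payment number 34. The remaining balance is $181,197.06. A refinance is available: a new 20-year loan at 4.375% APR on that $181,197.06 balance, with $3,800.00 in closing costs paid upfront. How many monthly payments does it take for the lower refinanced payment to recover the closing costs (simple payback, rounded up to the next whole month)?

3 months

Current payment = 235,000 × 5.625%/12 / (1 − (1+0.0046875)^−120) = $2,564.95.
Refinanced payment = 181,197.06 × 0.0036458 / (1 − (1+0.0036458)^−240) = $1,134.15.
Monthly savings = $2,564.95 − $1,134.15 = $1,430.80.
Break-even = $3,800.00 / $1,430.80 = 2.66 → 3 months.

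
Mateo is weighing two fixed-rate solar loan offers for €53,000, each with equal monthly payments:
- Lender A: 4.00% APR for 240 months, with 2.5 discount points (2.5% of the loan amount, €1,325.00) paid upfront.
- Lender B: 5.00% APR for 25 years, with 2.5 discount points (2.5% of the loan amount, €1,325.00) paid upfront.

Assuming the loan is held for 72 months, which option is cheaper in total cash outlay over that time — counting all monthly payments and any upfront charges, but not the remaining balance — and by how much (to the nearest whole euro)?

Lender A: monthly rate = 4%/12 = 0.0033333; payment = 53,000 × 0.0033333 / (1 − (1+0.0033333)^−240) = €321.17.
Lender B: at 5.00% the monthly rate is 0.0041667, so the payment is 53,000 × 0.0041667 / (1 − 1.0041667^−300) = €309.83.
Over 72 months: Lender A costs 72 × €321.17 + €1,325.00 = €24,449.24; Lender B costs 72 × €309.83 + €1,325.00 = €23,632.76.
Lender B is cheaper by €24,449.24 − €23,632.76 = €816.48.

Lender B by €816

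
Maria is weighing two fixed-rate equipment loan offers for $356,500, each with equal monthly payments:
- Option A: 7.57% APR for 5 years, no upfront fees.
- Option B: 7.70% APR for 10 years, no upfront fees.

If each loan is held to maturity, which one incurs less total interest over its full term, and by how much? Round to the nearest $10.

Option A by $82,960

Option A: monthly rate = 7.57%/12 = 0.0063083; payment = 356,500 × 0.0063083 / (1 − (1+0.0063083)^−60) = $7,155.39.
Total interest on Option A = 60 × $7,155.39 − $356,500 = $72,823.40.
Option B: monthly rate = 7.7%/12 = 0.0064167; payment = 356,500 × 0.0064167 / (1 − (1+0.0064167)^−120) = $4,269.02.
Total interest on Option B = 120 × $4,269.02 − $356,500 = $155,782.40.
Option A is lower by $82,959.00.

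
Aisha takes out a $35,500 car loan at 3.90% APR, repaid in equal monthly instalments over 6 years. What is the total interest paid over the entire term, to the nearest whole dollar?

At 3.90% the monthly rate is 0.0032500, so the payment is 35,500 × 0.0032500 / (1 − 1.0032500^−72) = $553.79.
Total paid = 72 × $553.79 = $39,872.88; interest = $39,872.88 − $35,500 = $4,372.88.

$4,373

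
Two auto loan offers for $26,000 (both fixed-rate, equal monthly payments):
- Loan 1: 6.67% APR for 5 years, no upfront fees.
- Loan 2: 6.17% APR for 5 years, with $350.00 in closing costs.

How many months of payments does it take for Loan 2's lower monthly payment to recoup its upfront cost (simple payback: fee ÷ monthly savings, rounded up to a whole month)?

Loan 1: monthly rate = 6.67%/12 = 0.0055583; payment = 26,000 × 0.0055583 / (1 − (1+0.0055583)^−60) = $510.79.
Loan 2: at 6.17% the monthly rate is 0.0051417, so the payment is 26,000 × 0.0051417 / (1 − 1.0051417^−60) = $504.71.
Monthly savings = $510.79 − $504.71 = $6.08.
Break-even = $350.00 / $6.08 = 57.57 → 58 months.

58 months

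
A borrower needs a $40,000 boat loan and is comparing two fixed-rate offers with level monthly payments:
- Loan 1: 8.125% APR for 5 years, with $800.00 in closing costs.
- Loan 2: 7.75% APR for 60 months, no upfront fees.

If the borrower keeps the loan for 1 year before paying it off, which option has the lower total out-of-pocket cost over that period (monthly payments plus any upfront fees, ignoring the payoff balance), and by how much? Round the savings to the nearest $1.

Loan 1: monthly rate = 8.125%/12 = 0.0067708; payment = 40,000 × 0.0067708 / (1 − (1+0.0067708)^−60) = $813.45.
Loan 2: monthly rate = 7.75%/12 = 0.0064583; payment = 40,000 × 0.0064583 / (1 − (1+0.0064583)^−60) = $806.28.
Over 12 months: Loan 1 costs 12 × $813.45 + $800.00 = $10,561.40; Loan 2 costs 12 × $806.28 = $9,675.36.
Loan 2 is cheaper by $10,561.40 − $9,675.36 = $886.04.

Loan 2 by $886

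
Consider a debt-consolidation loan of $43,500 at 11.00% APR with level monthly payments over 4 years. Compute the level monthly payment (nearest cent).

$1,124.28

Monthly rate = 11%/12 = 0.0091667; payment = 43,500 × 0.0091667 / (1 − (1+0.0091667)^−48) = $1,124.28.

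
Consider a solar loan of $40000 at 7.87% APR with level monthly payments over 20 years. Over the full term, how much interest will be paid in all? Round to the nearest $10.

$39,520

At 7.87% the monthly rate is 0.0065583, so the payment is 40,000 × 0.0065583 / (1 − 1.0065583^−240) = $331.35.
Total paid = 240 × $331.35 = $79,524.00; interest = $79,524.00 − $40,000 = $39,524.00.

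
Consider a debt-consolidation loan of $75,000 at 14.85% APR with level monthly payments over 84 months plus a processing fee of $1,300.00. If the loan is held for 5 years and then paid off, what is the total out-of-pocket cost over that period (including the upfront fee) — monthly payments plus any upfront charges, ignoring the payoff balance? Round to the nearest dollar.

$87,757

At 14.85% the monthly rate is 0.0123750, so the payment is 75,000 × 0.0123750 / (1 − 1.0123750^−84) = $1,440.95.
Total outlay = 60 × $1,440.95 + $1,300.00 = $87,757.00.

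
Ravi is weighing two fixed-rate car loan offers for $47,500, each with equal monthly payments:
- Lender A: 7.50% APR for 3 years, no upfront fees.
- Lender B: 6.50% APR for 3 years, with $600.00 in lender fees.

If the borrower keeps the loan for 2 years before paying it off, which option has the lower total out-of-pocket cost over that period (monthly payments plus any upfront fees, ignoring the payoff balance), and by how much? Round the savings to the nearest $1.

Lender A: at 7.50% the monthly rate is 0.0062500, so the payment is 47,500 × 0.0062500 / (1 − 1.0062500^−36) = $1,477.55.
Lender B: monthly rate = 6.5%/12 = 0.0054167; payment = 47,500 × 0.0054167 / (1 − (1+0.0054167)^−36) = $1,455.83.
Over 24 months: Lender A costs 24 × $1,477.55 = $35,461.20; Lender B costs 24 × $1,455.83 + $600.00 = $35,539.92.
Lender A is cheaper by $35,539.92 − $35,461.20 = $78.72.

Lender A by $79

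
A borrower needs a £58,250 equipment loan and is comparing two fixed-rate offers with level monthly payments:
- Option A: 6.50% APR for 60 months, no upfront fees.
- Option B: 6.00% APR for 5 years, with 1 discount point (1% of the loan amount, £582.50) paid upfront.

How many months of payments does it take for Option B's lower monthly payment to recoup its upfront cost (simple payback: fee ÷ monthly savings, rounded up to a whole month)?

Option A: at 6.50% the monthly rate is 0.0054167, so the payment is 58,250 × 0.0054167 / (1 − 1.0054167^−60) = £1,139.73.
Option B: monthly rate = 6%/12 = 0.0050000; payment = 58,250 × 0.0050000 / (1 − (1+0.0050000)^−60) = £1,126.14.
Monthly savings = £1,139.73 − £1,126.14 = £13.59.
Break-even = £582.50 / £13.59 = 42.86 → 43 months.

43 months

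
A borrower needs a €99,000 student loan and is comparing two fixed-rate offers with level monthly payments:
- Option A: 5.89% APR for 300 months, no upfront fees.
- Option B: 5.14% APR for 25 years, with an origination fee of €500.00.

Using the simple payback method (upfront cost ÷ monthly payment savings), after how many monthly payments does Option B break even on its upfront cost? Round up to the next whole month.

Option A: monthly rate = 5.89%/12 = 0.0049083; payment = 99,000 × 0.0049083 / (1 − (1+0.0049083)^−300) = €631.22.
Option B: monthly rate = 5.14%/12 = 0.0042833; payment = 99,000 × 0.0042833 / (1 − (1+0.0042833)^−300) = €586.85.
Monthly savings = €631.22 − €586.85 = €44.37.
Break-even = €500.00 / €44.37 = 11.27 → 12 months.

12 months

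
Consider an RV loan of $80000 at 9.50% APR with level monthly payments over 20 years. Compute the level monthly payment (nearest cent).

At 9.50% the monthly rate is 0.0079167, so the payment is 80,000 × 0.0079167 / (1 − 1.0079167^−240) = $745.70.

$745.70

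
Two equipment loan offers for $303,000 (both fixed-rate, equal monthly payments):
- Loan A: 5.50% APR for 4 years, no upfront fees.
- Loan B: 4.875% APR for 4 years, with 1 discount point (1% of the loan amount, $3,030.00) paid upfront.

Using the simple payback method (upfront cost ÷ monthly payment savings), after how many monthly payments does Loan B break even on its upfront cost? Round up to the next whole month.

Loan A: monthly rate = 5.5%/12 = 0.0045833; payment = 303,000 × 0.0045833 / (1 − (1+0.0045833)^−48) = $7,046.71.
Loan B: at 4.875% the monthly rate is 0.0040625, so the payment is 303,000 × 0.0040625 / (1 − 1.0040625^−48) = $6,960.73.
Monthly savings = $7,046.71 − $6,960.73 = $85.98.
Break-even = $3,030.00 / $85.98 = 35.24 → 36 months.

36 months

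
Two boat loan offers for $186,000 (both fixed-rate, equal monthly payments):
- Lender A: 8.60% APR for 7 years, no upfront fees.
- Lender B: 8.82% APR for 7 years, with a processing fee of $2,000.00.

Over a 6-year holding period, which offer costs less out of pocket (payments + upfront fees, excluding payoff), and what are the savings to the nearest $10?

Lender A: at 8.60% the monthly rate is 0.0071667, so the payment is 186,000 × 0.0071667 / (1 − 1.0071667^−84) = $2,954.95.
Lender B: monthly rate = 8.82%/12 = 0.0073500; payment = 186,000 × 0.0073500 / (1 − (1+0.0073500)^−84) = $2,975.61.
Over 72 months: Lender A costs 72 × $2,954.95 = $212,756.40; Lender B costs 72 × $2,975.61 + $2,000.00 = $216,243.92.
Lender A is cheaper by $216,243.92 − $212,756.40 = $3,487.52.

Lender A by $3,490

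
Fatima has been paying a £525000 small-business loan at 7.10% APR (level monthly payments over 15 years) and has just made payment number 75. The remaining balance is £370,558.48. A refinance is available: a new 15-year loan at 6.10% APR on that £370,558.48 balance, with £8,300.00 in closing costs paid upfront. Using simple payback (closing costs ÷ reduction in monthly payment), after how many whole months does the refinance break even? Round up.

Current payment = 525,000 × 7.1%/12 / (1 − (1+0.0059167)^−180) = £4,748.25.
Refinanced payment = 370,558.48 × 0.0050833 / (1 − (1+0.0050833)^−180) = £3,147.04.
Monthly savings = £4,748.25 − £3,147.04 = £1,601.21.
Break-even = £8,300.00 / £1,601.21 = 5.18 → 6 months.

6 months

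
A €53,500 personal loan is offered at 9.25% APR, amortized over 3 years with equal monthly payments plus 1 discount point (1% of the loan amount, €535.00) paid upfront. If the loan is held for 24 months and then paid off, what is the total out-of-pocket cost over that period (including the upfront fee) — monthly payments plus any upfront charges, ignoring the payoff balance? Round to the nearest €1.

At 9.25% the monthly rate is 0.0077083, so the payment is 53,500 × 0.0077083 / (1 − 1.0077083^−36) = €1,707.52.
Total outlay = 24 × €1,707.52 + €535.00 = €41,515.48.

€41,515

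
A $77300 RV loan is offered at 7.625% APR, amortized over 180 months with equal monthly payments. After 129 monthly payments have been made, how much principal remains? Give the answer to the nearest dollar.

With monthly rate i = 7.625%/12 = 0.0063542, the balance after k of n payments is P · [(1+i)^n − (1+i)^k] / [(1+i)^n − 1].
(1+0.0063542)^180 = 3.12717966 and (1+0.0063542)^129 = 2.26391194, so the balance is 77,300 × (3.12717966 − 2.26391194) / (3.12717966 − 1) = $31,370.46.

$31,370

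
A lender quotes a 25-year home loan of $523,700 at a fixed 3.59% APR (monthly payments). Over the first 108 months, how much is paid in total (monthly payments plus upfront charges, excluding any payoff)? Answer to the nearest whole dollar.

Monthly rate = 3.59%/12 = 0.0029917; payment = 523,700 × 0.0029917 / (1 − (1+0.0029917)^−300) = $2,647.11.
Total outlay = 108 × $2,647.11 = $285,887.88.

$285,888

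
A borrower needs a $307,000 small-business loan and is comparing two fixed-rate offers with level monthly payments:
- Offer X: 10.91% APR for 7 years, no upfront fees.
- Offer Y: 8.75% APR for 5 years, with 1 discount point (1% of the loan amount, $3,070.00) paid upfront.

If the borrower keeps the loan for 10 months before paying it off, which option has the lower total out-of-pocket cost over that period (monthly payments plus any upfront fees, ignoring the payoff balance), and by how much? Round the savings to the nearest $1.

Offer X by $14,006

Offer X: monthly rate = 10.91%/12 = 0.0090917; payment = 307,000 × 0.0090917 / (1 − (1+0.0090917)^−84) = $5,242.07.
Offer Y: monthly rate = 8.75%/12 = 0.0072917; payment = 307,000 × 0.0072917 / (1 − (1+0.0072917)^−60) = $6,335.63.
Over 10 months: Offer X costs 10 × $5,242.07 = $52,420.70; Offer Y costs 10 × $6,335.63 + $3,070.00 = $66,426.30.
Offer X is cheaper by $66,426.30 − $52,420.70 = $14,005.60.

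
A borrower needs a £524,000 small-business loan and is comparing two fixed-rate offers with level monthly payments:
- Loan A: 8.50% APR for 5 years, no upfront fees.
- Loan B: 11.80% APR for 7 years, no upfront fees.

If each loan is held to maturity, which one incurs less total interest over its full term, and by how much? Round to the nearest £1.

Loan A by £127,263

Loan A: at 8.50% the monthly rate is 0.0070833, so the payment is 524,000 × 0.0070833 / (1 − 1.0070833^−60) = £10,750.66.
Total interest on Loan A = 60 × £10,750.66 − £524,000 = £121,039.60.
Loan B: at 11.80% the monthly rate is 0.0098333, so the payment is 524,000 × 0.0098333 / (1 − 1.0098333^−84) = £9,194.08.
Total interest on Loan B = 84 × £9,194.08 − £524,000 = £248,302.72.
Loan A is lower by £127,263.12.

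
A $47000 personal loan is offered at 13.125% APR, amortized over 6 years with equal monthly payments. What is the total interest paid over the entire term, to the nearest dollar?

$21,154

Monthly rate = 13.125%/12 = 0.0109375; payment = 47,000 × 0.0109375 / (1 − (1+0.0109375)^−72) = $946.59.
Total paid = 72 × $946.59 = $68,154.48; interest = $68,154.48 − $47,000 = $21,154.48.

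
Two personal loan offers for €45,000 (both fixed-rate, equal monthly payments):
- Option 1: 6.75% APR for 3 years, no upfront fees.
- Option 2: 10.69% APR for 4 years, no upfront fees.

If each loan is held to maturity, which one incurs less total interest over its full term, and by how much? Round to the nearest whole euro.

Option 1: at 6.75% the monthly rate is 0.0056250, so the payment is 45,000 × 0.0056250 / (1 − 1.0056250^−36) = €1,384.33.
Total interest on Option 1 = 36 × €1,384.33 − €45,000 = €4,835.88.
Option 2: at 10.69% the monthly rate is 0.0089083, so the payment is 45,000 × 0.0089083 / (1 − 1.0089083^−48) = €1,156.29.
Total interest on Option 2 = 48 × €1,156.29 − €45,000 = €10,501.92.
Option 1 is lower by €5,666.04.

Option 1 by €5,666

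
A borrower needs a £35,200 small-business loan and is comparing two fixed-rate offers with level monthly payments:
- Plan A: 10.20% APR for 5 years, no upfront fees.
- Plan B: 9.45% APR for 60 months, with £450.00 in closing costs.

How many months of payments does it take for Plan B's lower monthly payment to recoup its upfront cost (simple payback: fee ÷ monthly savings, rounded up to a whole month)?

Plan A: at 10.20% the monthly rate is 0.0085000, so the payment is 35,200 × 0.0085000 / (1 − 1.0085000^−60) = £751.36.
Plan B: monthly rate = 9.45%/12 = 0.0078750; payment = 35,200 × 0.0078750 / (1 − (1+0.0078750)^−60) = £738.41.
Monthly savings = £751.36 − £738.41 = £12.95.
Break-even = £450.00 / £12.95 = 34.75 → 35 months.

35 months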